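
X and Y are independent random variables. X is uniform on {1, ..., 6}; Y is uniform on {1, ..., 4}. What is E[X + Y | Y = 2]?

11/2

Outcomes with Y = 2: (1,2), (2,2), (3,2), (4,2), (5,2), (6,2), each with probability 1/24.
E[X + Y | Y = 2] = (3 + 4 + 5 + 6 + 7 + 8) / 6 = 11/2.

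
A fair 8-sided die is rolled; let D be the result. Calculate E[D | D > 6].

15/2

Given D > 6, D is equally likely to be any of {7, 8}.
E[D | D > 6] = (7 + 8) / 2 = 15/2.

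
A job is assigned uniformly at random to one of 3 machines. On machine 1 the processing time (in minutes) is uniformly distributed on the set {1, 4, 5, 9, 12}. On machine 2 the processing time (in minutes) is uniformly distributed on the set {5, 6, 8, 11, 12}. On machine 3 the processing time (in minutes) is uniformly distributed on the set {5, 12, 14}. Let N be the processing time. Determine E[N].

E[N | machine 1] = (1+4+5+9+12)/5 = 31/5.
E[N | machine 2] = (5+6+8+11+12)/5 = 42/5.
E[N | machine 3] = (5+12+14)/3 = 31/3.
E[N] = (1/3)·(31/5) + (1/3)·(42/5) + (1/3)·(31/3) = 374/45.

374/45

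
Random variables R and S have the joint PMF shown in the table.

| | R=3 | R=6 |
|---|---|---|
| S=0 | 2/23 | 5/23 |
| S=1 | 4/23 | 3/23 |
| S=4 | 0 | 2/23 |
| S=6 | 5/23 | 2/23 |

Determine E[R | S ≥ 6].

P(S ≥ 6) = 7/23.
Σ R·P over the event = 3·(5/23) + 6·(2/23) = 27/23.
E[R | S ≥ 6] = (27/23) / (7/23) = 27/7.

27/7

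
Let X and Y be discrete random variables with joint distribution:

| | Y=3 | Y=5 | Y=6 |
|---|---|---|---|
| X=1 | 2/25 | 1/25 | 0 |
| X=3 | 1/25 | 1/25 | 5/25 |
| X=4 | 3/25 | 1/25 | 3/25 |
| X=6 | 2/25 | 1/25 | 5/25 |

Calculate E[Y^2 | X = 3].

214/7

P(X = 3) = 7/25.
Σ Y^2·P over the event = 9·(1/25) + 25·(1/25) + 36·(5/25) = 214/25.
E[Y^2 | X = 3] = (214/25) / (7/25) = 214/7.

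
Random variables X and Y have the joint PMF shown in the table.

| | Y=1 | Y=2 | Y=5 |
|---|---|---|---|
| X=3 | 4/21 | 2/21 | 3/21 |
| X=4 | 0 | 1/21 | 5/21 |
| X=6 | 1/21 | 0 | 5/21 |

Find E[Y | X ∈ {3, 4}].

10/3

P(X ∈ {3, 4}) = 5/7.
Σ Y·P over the event = 1·(4/21) + 2·(2/21) + 5·(3/21) + 2·(1/21) + 5·(5/21) = 50/21.
E[Y | X ∈ {3, 4}] = (50/21) / (5/7) = 10/3.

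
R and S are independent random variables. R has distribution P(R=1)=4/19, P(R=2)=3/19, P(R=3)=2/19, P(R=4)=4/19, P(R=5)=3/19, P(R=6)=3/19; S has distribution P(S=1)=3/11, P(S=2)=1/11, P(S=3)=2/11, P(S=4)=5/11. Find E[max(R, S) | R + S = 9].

37/7

P(R + S = 9) = 21/209.
Summing max(R,S)·P(x,y) over outcomes with R + S = 9 gives 111/209.
E[max(R, S) | R + S = 9] = (111/209) / (21/209) = 37/7.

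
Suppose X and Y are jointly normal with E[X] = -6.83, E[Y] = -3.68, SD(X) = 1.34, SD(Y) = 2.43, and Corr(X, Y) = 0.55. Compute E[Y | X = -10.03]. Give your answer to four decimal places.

-6.8716

The regression of Y on X has slope ρ·σ_Y/σ_X and passes through (μ_X, μ_Y).
E[Y | X=-10.03] = -3.68 + (0.55)·(2.43/1.34)·(-10.03 − (-6.83)) = -3.68 + (0.99739)·(-3.2) = -6.8716.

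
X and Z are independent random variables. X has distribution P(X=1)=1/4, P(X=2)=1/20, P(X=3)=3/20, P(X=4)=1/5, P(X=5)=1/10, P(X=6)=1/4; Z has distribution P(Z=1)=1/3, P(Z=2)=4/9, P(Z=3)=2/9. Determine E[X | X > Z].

191/41

P(X > Z) = 41/60.
Summing X·P(x,y) over outcomes with X > Z gives 191/60.
E[X | X > Z] = (191/60) / (41/60) = 191/41.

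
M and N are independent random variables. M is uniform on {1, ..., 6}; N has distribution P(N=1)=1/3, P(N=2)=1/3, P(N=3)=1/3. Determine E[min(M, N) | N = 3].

5/2

P(N = 3) = 1/3.
Summing min(M,N)·P(x,y) over outcomes with N = 3 gives 5/6.
E[min(M, N) | N = 3] = (5/6) / (1/3) = 5/2.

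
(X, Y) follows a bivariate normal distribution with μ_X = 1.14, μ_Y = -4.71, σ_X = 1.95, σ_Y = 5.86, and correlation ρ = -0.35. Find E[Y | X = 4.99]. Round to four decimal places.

E[Y | X=x] = μ_Y + ρ(σ_Y/σ_X)(x − μ_X) for jointly normal variables.
E[Y | X=4.99] = -4.71 + (-0.35)·(5.86/1.95)·(4.99 − (1.14)) = -4.71 + (-1.0518)·(3.85) = -8.7594.

-8.7594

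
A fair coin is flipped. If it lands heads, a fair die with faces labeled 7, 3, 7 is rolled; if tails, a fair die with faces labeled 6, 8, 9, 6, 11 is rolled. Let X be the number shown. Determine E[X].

41/6

E[X | heads] = (7+3+7)/3 = 17/3.
E[X | tails] = (6+8+9+6+11)/5 = 8.
By the law of total expectation,
E[X] = (1/2)·(17/3) + (1/2)·(8) = 41/6.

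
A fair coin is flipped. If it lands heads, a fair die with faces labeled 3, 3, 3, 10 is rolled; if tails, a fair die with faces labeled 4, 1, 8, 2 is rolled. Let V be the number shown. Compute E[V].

17/4

E[V | heads] = (3+3+3+10)/4 = 19/4.
E[V | tails] = (4+1+8+2)/4 = 15/4.
E[V] = (1/2)·(19/4) + (1/2)·(15/4) = 17/4.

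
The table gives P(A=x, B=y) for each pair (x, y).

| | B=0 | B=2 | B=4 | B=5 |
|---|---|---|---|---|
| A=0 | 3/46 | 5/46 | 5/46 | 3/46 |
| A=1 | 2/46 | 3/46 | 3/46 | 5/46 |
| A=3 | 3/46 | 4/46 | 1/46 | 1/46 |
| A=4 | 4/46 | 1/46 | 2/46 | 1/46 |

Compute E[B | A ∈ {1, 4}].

P(A ∈ {1, 4}) = 21/46.
Σ B·P over the event = 0·(2/46) + 2·(3/46) + 4·(3/46) + 5·(5/46) + 0·(4/46) + 2·(1/46) + 4·(2/46) + 5·(1/46) = 29/23.
E[B | A ∈ {1, 4}] = (29/23) / (21/46) = 58/21.

58/21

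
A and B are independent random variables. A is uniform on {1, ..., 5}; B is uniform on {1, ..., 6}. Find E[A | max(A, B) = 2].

5/3

Outcomes with max(A, B) = 2: (1,2), (2,1), (2,2), each with probability 1/30.
E[A | max(A, B) = 2] = (1 + 2 + 2) / 3 = 5/3.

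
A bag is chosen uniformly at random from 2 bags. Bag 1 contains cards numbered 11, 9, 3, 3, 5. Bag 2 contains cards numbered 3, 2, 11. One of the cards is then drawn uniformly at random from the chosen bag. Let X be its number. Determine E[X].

173/30

E[X | bag 1] = (11+9+3+3+5)/5 = 31/5.
E[X | bag 2] = (3+2+11)/3 = 16/3.
By the law of total expectation,
E[X] = (1/2)·(31/5) + (1/2)·(16/3) = 173/30.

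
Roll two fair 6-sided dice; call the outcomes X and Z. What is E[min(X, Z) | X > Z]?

7/3

P(X > Z) = 5/12.
Summing min(X,Z)·P(x,y) over outcomes with X > Z gives 35/36.
E[min(X, Z) | X > Z] = (35/36) / (5/12) = 7/3.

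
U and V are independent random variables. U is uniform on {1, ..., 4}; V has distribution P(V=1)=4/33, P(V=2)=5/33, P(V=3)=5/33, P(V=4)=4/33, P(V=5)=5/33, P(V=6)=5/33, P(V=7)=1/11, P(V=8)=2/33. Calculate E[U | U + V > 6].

P(U + V > 6) = 17/33.
Summing U·P(x,y) over outcomes with U + V > 6 gives 193/132.
E[U | U + V > 6] = (193/132) / (17/33) = 193/68.

193/68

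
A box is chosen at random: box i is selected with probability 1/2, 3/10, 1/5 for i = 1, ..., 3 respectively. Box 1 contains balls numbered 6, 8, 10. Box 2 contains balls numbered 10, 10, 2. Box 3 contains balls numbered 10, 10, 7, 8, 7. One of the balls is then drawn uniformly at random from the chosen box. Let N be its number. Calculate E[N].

197/25

E[N | box 1] = (6+8+10)/3 = 8.
E[N | box 2] = (10+10+2)/3 = 22/3.
E[N | box 3] = (10+10+7+8+7)/5 = 42/5.
E[N] = (1/2)·(8) + (3/10)·(22/3) + (1/5)·(42/5) = 197/25.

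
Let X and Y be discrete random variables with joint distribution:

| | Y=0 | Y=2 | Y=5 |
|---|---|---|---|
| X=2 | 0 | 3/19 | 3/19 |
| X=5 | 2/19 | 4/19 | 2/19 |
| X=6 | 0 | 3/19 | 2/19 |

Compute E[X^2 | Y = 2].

22

P(Y = 2) = 10/19.
Σ X^2·P over the event = 4·(3/19) + 25·(4/19) + 36·(3/19) = 220/19.
E[X^2 | Y = 2] = (220/19) / (10/19) = 22.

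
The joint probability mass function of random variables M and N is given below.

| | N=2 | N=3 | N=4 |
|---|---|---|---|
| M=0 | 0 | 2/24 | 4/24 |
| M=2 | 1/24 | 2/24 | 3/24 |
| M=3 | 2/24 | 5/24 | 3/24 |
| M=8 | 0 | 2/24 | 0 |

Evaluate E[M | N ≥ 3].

P(N ≥ 3) = 7/8.
Σ M·P over the event = 0·(2/24) + 0·(4/24) + 2·(2/24) + 2·(3/24) + 3·(5/24) + 3·(3/24) + 8·(2/24) = 25/12.
E[M | N ≥ 3] = (25/12) / (7/8) = 50/21.

50/21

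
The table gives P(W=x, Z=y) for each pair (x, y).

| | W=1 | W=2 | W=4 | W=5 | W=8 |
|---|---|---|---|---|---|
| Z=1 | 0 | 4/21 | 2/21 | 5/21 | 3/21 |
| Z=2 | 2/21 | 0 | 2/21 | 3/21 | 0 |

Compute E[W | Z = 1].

65/14

P(Z = 1) = 2/3.
Σ W·P over the event = 2·(4/21) + 4·(2/21) + 5·(5/21) + 8·(3/21) = 65/21.
E[W | Z = 1] = (65/21) / (2/3) = 65/14.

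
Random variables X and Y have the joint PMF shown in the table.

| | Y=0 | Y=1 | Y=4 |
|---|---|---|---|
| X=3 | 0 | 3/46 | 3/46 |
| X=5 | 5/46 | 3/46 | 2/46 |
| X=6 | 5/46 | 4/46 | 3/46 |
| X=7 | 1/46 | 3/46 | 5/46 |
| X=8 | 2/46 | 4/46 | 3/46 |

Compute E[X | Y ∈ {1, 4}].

P(Y ∈ {1, 4}) = 33/46.
Summing X·P(X=x,Y=y) over the conditioning event gives 197/46.
E[X | Y ∈ {1, 4}] = (197/46) / (33/46) = 197/33.

197/33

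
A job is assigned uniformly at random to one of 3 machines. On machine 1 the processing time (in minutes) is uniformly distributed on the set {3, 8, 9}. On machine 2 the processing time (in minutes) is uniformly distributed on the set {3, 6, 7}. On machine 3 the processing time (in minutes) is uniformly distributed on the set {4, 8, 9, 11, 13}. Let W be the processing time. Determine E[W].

E[W | machine 1] = (3+8+9)/3 = 20/3.
E[W | machine 2] = (3+6+7)/3 = 16/3.
E[W | machine 3] = (4+8+9+11+13)/5 = 9.
By the law of total expectation,
E[W] = (1/3)·(20/3) + (1/3)·(16/3) + (1/3)·(9) = 7.

7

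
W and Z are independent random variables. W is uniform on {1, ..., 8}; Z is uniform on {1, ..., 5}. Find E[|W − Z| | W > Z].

P(W > Z) = 5/8.
Summing |W−Z|·P(x,y) over outcomes with W > Z gives 2.
E[|W − Z| | W > Z] = (2) / (5/8) = 16/5.

16/5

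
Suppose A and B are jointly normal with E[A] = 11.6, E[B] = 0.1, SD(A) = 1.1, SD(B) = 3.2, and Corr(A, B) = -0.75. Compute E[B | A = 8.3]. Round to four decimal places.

The regression of B on A has slope ρ·σ_B/σ_A and passes through (μ_A, μ_B).
E[B | A=8.3] = 0.1 + (-0.75)·(3.2/1.1)·(8.3 − (11.6)) = 0.1 + (-2.18182)·(-3.3) = 7.3000.

7.3000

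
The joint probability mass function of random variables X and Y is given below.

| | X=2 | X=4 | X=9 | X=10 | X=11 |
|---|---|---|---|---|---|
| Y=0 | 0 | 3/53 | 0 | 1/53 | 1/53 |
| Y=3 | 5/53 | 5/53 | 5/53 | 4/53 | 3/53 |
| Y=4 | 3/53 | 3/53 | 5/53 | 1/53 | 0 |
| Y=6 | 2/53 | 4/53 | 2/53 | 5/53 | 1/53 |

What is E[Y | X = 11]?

P(X = 11) = 5/53.
Summing Y·P(X=x,Y=y) over the conditioning event gives 15/53.
E[Y | X = 11] = (15/53) / (5/53) = 3.

3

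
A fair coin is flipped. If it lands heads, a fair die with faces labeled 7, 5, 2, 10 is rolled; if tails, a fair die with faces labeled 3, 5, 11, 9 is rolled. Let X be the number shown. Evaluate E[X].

E[X | heads] = (7+5+2+10)/4 = 6.
E[X | tails] = (3+5+11+9)/4 = 7.
By the law of total expectation,
E[X] = (1/2)·(6) + (1/2)·(7) = 13/2.

13/2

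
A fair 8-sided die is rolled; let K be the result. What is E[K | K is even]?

5

Given K is even, K is equally likely to be any of {2, 4, 6, 8}.
E[K | K is even] = (2 + 4 + 6 + 8) / 4 = 5.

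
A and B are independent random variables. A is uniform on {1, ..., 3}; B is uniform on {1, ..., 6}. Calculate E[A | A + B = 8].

5/2

P(A + B = 8) = 1/9.
Summing A·P(x,y) over outcomes with A + B = 8 gives 5/18.
E[A | A + B = 8] = (5/18) / (1/9) = 5/2.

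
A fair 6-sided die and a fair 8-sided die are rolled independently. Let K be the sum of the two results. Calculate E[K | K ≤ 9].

214/33

P(K ≤ 9) = 11/16.
Σ over the event: 2·1/48 + 3·1/24 + 4·1/16 + 5·1/12 + 6·5/48 + 7·1/8 + 8·1/8 + 9·1/8 = 107/24.
E[K | K ≤ 9] = (107/24) / (11/16) = 214/33.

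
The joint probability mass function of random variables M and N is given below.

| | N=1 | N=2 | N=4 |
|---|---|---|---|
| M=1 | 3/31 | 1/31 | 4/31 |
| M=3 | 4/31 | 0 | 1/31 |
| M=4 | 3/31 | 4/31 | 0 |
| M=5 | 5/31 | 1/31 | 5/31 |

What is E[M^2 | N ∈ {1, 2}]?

P(N ∈ {1, 2}) = 21/31.
Σ M^2·P over the event = 1·(3/31) + 1·(1/31) + 9·(4/31) + 16·(3/31) + 16·(4/31) + 25·(5/31) + 25·(1/31) = 302/31.
E[M^2 | N ∈ {1, 2}] = (302/31) / (21/31) = 302/21.

302/21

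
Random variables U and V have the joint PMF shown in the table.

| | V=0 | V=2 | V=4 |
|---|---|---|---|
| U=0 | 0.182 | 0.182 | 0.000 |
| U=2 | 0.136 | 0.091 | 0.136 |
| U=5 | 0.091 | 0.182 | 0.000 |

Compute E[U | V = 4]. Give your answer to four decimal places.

P(V = 4) = 0.136.
Σ U·P over the event = 2·(0.136) = 0.272.
E[U | V = 4] = (0.272) / (0.136) = 2.0000.

2.0000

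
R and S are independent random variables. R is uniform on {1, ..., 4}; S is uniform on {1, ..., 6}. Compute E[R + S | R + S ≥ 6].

P(R + S ≥ 6) = 7/12.
Summing (R+S)·P(x,y) over outcomes with R + S ≥ 6 gives 13/3.
E[R + S | R + S ≥ 6] = (13/3) / (7/12) = 52/7.

52/7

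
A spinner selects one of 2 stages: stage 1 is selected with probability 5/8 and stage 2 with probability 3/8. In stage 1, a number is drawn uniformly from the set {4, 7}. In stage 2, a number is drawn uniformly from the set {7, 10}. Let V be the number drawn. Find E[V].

53/8

E[V | stage 1] = (4+7)/2 = 11/2.
E[V | stage 2] = (7+10)/2 = 17/2.
By the law of total expectation,
E[V] = (5/8)·(11/2) + (3/8)·(17/2) = 53/8.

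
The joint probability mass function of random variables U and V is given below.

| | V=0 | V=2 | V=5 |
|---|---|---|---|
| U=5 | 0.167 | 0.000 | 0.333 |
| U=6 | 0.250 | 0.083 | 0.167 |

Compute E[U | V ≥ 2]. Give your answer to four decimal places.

P(V ≥ 2) = 0.583.
Σ U·P over the event = 5·(0.333) + 6·(0.083) + 6·(0.167) = 3.165.
E[U | V ≥ 2] = (3.165) / (0.583) = 5.4288.

5.4288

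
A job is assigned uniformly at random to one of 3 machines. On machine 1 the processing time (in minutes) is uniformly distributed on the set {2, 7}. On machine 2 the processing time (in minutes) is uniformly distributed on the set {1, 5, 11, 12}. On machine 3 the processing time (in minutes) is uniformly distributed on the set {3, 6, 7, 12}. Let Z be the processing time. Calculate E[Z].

25/4

E[Z | machine 1] = (2+7)/2 = 9/2.
E[Z | machine 2] = (1+5+11+12)/4 = 29/4.
E[Z | machine 3] = (3+6+7+12)/4 = 7.
E[Z] = (1/3)·(9/2) + (1/3)·(29/4) + (1/3)·(7) = 25/4.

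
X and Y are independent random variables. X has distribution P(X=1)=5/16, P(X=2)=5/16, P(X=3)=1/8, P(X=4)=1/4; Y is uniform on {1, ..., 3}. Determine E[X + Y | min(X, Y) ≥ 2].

P(min(X, Y) ≥ 2) = 11/24.
Summing (X+Y)·P(x,y) over outcomes with min(X, Y) ≥ 2 gives 119/48.
E[X + Y | min(X, Y) ≥ 2] = (119/48) / (11/24) = 119/22.

119/22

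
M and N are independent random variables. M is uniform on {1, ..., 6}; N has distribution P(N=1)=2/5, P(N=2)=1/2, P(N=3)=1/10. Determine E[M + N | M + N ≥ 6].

P(M + N ≥ 6) = 9/20.
Summing (M+N)·P(x,y) over outcomes with M + N ≥ 6 gives 187/60.
E[M + N | M + N ≥ 6] = (187/60) / (9/20) = 187/27.

187/27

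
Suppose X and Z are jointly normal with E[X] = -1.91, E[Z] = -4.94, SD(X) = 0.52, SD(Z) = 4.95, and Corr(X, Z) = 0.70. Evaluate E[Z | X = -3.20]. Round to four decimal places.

The regression of Z on X has slope ρ·σ_Z/σ_X and passes through (μ_X, μ_Z).
E[Z | X=-3.20] = -4.94 + (0.70)·(4.95/0.52)·(-3.20 − (-1.91)) = -4.94 + (6.6635)·(-1.29) = -13.5359.

-13.5359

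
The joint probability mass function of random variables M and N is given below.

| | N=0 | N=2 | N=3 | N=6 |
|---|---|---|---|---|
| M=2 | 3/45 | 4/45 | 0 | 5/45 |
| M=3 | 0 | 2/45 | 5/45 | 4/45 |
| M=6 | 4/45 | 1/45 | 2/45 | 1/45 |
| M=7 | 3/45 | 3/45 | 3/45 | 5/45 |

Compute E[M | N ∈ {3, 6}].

P(N ∈ {3, 6}) = 5/9.
Σ M·P over the event = 2·(5/45) + 3·(5/45) + 3·(4/45) + 6·(2/45) + 6·(1/45) + 7·(3/45) + 7·(5/45) = 37/15.
E[M | N ∈ {3, 6}] = (37/15) / (5/9) = 111/25.

111/25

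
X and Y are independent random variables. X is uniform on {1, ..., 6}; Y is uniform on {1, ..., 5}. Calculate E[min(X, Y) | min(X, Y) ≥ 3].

P(min(X, Y) ≥ 3) = 2/5.
Summing min(X,Y)·P(x,y) over outcomes with min(X, Y) ≥ 3 gives 22/15.
E[min(X, Y) | min(X, Y) ≥ 3] = (22/15) / (2/5) = 11/3.

11/3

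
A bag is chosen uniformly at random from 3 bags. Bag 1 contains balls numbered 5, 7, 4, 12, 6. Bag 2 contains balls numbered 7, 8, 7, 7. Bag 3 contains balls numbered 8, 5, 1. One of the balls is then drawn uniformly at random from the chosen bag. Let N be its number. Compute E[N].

1123/180

E[N | bag 1] = (5+7+4+12+6)/5 = 34/5.
E[N | bag 2] = (7+8+7+7)/4 = 29/4.
E[N | bag 3] = (8+5+1)/3 = 14/3.
E[N] = (1/3)·(34/5) + (1/3)·(29/4) + (1/3)·(14/3) = 1123/180.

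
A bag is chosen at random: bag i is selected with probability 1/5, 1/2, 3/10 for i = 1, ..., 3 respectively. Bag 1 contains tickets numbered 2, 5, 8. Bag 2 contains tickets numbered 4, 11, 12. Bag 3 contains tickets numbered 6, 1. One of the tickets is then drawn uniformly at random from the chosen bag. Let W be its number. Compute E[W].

131/20

E[W | bag 1] = (2+5+8)/3 = 5.
E[W | bag 2] = (4+11+12)/3 = 9.
E[W | bag 3] = (6+1)/2 = 7/2.
By the law of total expectation,
E[W] = (1/5)·(5) + (1/2)·(9) + (3/10)·(7/2) = 131/20.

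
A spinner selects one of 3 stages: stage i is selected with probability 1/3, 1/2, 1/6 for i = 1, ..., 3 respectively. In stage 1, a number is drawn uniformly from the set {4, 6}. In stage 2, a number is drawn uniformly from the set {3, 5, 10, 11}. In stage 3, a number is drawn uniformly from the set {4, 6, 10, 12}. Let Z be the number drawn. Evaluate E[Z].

53/8

E[Z | stage 1] = (4+6)/2 = 5.
E[Z | stage 2] = (3+5+10+11)/4 = 29/4.
E[Z | stage 3] = (4+6+10+12)/4 = 8.
E[Z] = (1/3)·(5) + (1/2)·(29/4) + (1/6)·(8) = 53/8.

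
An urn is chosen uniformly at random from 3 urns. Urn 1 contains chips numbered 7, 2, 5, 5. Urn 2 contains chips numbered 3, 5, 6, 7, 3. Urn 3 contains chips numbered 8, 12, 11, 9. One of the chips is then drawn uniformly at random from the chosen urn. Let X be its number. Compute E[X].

E[X | urn 1] = (7+2+5+5)/4 = 19/4.
E[X | urn 2] = (3+5+6+7+3)/5 = 24/5.
E[X | urn 3] = (8+12+11+9)/4 = 10.
By the law of total expectation,
E[X] = (1/3)·(19/4) + (1/3)·(24/5) + (1/3)·(10) = 391/60.

391/60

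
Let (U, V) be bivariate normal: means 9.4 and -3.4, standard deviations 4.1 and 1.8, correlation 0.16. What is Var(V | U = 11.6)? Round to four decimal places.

3.1571

The conditional variance in a bivariate normal is σ_V²(1 − ρ²), independent of x.
Var(V | U=11.6) = (1.8)²·(1 − (0.16)²) = 3.24·0.9744 = 3.1571.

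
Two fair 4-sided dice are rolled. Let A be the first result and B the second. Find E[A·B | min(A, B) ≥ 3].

49/4

Outcomes with min(A, B) ≥ 3: (3,3), (3,4), (4,3), (4,4), each with probability 1/16.
E[A·B | min(A, B) ≥ 3] = (9 + 12 + 12 + 16) / 4 = 49/4.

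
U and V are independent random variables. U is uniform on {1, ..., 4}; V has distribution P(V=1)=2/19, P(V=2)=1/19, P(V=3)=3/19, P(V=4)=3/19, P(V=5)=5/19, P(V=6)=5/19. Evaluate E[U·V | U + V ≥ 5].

773/65

P(U + V ≥ 5) = 65/76.
Summing UV·P(x,y) over outcomes with U + V ≥ 5 gives 773/76.
E[U·V | U + V ≥ 5] = (773/76) / (65/76) = 773/65.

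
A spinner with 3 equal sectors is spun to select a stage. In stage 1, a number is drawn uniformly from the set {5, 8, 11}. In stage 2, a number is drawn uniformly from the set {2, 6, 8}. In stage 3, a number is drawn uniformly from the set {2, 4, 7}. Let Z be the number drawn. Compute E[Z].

E[Z | stage 1] = (5+8+11)/3 = 8.
E[Z | stage 2] = (2+6+8)/3 = 16/3.
E[Z | stage 3] = (2+4+7)/3 = 13/3.
E[Z] = (1/3)·(8) + (1/3)·(16/3) + (1/3)·(13/3) = 53/9.

53/9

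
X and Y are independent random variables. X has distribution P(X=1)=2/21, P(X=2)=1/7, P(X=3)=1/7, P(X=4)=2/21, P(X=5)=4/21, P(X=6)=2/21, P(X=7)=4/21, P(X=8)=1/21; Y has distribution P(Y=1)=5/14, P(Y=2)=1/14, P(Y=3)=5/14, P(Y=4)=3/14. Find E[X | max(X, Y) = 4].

P(max(X, Y) = 4) = 26/147.
Summing X·P(x,y) over outcomes with max(X, Y) = 4 gives 163/294.
E[X | max(X, Y) = 4] = (163/294) / (26/147) = 163/52.

163/52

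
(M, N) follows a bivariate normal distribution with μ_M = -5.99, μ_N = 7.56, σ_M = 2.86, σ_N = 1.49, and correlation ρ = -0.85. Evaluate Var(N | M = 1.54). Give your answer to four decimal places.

Var(N | M=x) = (1 − ρ²)·σ_N².
Var(N | M=1.54) = (1.49)²·(1 − (-0.85)²) = 2.2201·0.2775 = 0.6161.

0.6161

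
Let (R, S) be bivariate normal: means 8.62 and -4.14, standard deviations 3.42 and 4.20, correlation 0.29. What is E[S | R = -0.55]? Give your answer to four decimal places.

-7.4058

The regression of S on R has slope ρ·σ_S/σ_R and passes through (μ_R, μ_S).
E[S | R=-0.55] = -4.14 + (0.29)·(4.20/3.42)·(-0.55 − (8.62)) = -4.14 + (0.35614)·(-9.17) = -7.4058.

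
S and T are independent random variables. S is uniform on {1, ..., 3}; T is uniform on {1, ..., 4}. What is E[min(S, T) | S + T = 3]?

P(S + T = 3) = 1/6.
Summing min(S,T)·P(x,y) over outcomes with S + T = 3 gives 1/6.
E[min(S, T) | S + T = 3] = (1/6) / (1/6) = 1.

1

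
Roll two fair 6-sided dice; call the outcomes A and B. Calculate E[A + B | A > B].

P(A > B) = 5/12.
Summing (A+B)·P(x,y) over outcomes with A > B gives 35/12.
E[A + B | A > B] = (35/12) / (5/12) = 7.

7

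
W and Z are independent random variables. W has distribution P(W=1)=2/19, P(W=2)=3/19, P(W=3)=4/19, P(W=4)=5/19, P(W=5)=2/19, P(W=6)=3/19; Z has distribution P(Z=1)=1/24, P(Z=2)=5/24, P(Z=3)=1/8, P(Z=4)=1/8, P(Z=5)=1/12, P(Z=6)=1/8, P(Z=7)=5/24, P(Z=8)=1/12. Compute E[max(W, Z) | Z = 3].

75/19

P(Z = 3) = 1/8.
Summing max(W,Z)·P(x,y) over outcomes with Z = 3 gives 75/152.
E[max(W, Z) | Z = 3] = (75/152) / (1/8) = 75/19.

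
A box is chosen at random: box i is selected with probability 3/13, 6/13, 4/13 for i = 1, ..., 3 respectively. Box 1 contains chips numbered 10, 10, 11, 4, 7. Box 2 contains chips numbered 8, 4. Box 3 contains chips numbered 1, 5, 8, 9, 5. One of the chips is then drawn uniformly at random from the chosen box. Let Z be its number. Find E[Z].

E[Z | box 1] = (10+10+11+4+7)/5 = 42/5.
E[Z | box 2] = (8+4)/2 = 6.
E[Z | box 3] = (1+5+8+9+5)/5 = 28/5.
E[Z] = (3/13)·(42/5) + (6/13)·(6) + (4/13)·(28/5) = 418/65.

418/65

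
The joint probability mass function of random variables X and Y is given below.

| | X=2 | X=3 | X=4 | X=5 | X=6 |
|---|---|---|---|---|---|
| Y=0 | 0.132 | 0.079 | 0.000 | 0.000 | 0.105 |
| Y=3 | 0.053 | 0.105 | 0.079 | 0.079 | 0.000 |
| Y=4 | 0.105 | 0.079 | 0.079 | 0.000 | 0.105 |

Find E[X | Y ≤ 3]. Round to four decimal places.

P(Y ≤ 3) = 0.632.
Σ X·P over the event = 2·(0.132) + 2·(0.053) + 3·(0.079) + 3·(0.105) + 4·(0.079) + 5·(0.079) + 6·(0.105) = 2.263.
E[X | Y ≤ 3] = (2.263) / (0.632) = 3.5807.

3.5807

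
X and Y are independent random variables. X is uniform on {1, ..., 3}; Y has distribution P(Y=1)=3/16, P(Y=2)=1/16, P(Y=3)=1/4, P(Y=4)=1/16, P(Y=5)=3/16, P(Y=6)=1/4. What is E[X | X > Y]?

P(X > Y) = 7/48.
Summing X·P(x,y) over outcomes with X > Y gives 3/8.
E[X | X > Y] = (3/8) / (7/48) = 18/7.

18/7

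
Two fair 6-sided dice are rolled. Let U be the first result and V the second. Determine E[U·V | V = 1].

7/2

Outcomes with V = 1: (1,1), (2,1), (3,1), (4,1), (5,1), (6,1), each with probability 1/36.
E[U·V | V = 1] = (1 + 2 + 3 + 4 + 5 + 6) / 6 = 7/2.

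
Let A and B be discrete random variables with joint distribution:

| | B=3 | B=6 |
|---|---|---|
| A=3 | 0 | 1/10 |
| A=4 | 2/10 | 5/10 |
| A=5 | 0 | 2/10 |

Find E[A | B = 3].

P(B = 3) = 1/5.
Σ A·P over the event = 4·(2/10) = 4/5.
E[A | B = 3] = (4/5) / (1/5) = 4.

4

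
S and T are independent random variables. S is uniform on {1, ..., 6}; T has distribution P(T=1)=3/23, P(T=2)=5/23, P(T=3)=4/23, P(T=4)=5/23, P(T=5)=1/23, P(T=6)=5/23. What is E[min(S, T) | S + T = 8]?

11/4

P(S + T = 8) = 10/69.
Summing min(S,T)·P(x,y) over outcomes with S + T = 8 gives 55/138.
E[min(S, T) | S + T = 8] = (55/138) / (10/69) = 11/4.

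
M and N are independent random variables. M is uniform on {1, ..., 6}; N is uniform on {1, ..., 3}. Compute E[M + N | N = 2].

11/2

Outcomes with N = 2: (1,2), (2,2), (3,2), (4,2), (5,2), (6,2), each with probability 1/18.
E[M + N | N = 2] = (3 + 4 + 5 + 6 + 7 + 8) / 6 = 11/2.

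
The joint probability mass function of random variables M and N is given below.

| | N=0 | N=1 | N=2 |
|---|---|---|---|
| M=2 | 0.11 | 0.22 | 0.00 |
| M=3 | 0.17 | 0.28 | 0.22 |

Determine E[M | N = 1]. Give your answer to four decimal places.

2.5600

P(N = 1) = 0.50.
Summing M·P(M=x,N=y) over the conditioning event gives 1.28.
E[M | N = 1] = (1.28) / (0.50) = 2.5600.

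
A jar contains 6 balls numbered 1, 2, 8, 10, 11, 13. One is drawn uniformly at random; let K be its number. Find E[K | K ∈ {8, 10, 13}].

31/3

P(K ∈ {8, 10, 13}) = 1/2.
Σ over the event: 8·1/6 + 10·1/6 + 13·1/6 = 31/6.
E[K | K ∈ {8, 10, 13}] = (31/6) / (1/2) = 31/3.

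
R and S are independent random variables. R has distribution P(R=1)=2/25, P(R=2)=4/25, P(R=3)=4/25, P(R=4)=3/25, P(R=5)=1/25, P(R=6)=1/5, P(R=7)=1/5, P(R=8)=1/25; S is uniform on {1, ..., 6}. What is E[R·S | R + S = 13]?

125/3

P(R + S = 13) = 1/25.
Summing RS·P(x,y) over outcomes with R + S = 13 gives 5/3.
E[R·S | R + S = 13] = (5/3) / (1/25) = 125/3.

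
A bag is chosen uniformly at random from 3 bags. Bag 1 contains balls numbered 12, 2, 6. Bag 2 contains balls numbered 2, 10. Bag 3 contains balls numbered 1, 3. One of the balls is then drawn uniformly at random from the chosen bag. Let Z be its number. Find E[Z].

44/9

E[Z | bag 1] = (12+2+6)/3 = 20/3.
E[Z | bag 2] = (2+10)/2 = 6.
E[Z | bag 3] = (1+3)/2 = 2.
By the law of total expectation,
E[Z] = (1/3)·(20/3) + (1/3)·(6) + (1/3)·(2) = 44/9.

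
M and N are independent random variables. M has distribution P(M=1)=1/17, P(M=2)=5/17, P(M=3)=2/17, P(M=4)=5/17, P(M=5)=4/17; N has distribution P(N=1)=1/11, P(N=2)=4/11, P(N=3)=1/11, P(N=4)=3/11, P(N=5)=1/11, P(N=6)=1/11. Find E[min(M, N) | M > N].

179/81

P(M > N) = 81/187.
Summing min(M,N)·P(x,y) over outcomes with M > N gives 179/187.
E[min(M, N) | M > N] = (179/187) / (81/187) = 179/81.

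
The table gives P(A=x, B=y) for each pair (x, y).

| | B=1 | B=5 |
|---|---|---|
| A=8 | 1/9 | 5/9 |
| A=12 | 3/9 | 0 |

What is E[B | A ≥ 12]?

P(A ≥ 12) = 1/3.
Σ B·P over the event = 1·(3/9) = 1/3.
E[B | A ≥ 12] = (1/3) / (1/3) = 1.

1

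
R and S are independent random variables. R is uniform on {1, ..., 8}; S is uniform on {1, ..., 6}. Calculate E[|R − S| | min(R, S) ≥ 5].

5/4

Outcomes with min(R, S) ≥ 5: (5,5), (5,6), (6,5), (6,6), (7,5), (7,6), (8,5), (8,6), each with probability 1/48.
E[|R − S| | min(R, S) ≥ 5] = (0 + 1 + 1 + 0 + 2 + 1 + 3 + 2) / 8 = 5/4.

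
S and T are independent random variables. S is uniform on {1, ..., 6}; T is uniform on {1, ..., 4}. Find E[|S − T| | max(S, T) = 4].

P(max(S, T) = 4) = 7/24.
Summing |S−T|·P(x,y) over outcomes with max(S, T) = 4 gives 1/2.
E[|S − T| | max(S, T) = 4] = (1/2) / (7/24) = 12/7.

12/7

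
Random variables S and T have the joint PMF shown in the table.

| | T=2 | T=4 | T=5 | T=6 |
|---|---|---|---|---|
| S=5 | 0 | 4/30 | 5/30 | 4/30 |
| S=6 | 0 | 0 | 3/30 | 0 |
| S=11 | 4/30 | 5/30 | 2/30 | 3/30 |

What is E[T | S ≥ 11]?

P(S ≥ 11) = 7/15.
Summing T·P(S=x,T=y) over the conditioning event gives 28/15.
E[T | S ≥ 11] = (28/15) / (7/15) = 4.

4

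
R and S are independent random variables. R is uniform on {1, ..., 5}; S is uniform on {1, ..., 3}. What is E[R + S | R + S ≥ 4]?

P(R + S ≥ 4) = 4/5.
Summing (R+S)·P(x,y) over outcomes with R + S ≥ 4 gives 67/15.
E[R + S | R + S ≥ 4] = (67/15) / (4/5) = 67/12.

67/12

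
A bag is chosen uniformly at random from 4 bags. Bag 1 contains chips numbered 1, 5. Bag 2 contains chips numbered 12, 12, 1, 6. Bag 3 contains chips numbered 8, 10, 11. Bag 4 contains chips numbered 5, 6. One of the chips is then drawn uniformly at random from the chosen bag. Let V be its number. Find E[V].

E[V | bag 1] = (1+5)/2 = 3.
E[V | bag 2] = (12+12+1+6)/4 = 31/4.
E[V | bag 3] = (8+10+11)/3 = 29/3.
E[V | bag 4] = (5+6)/2 = 11/2.
E[V] = (1/4)·(3) + (1/4)·(31/4) + (1/4)·(29/3) + (1/4)·(11/2) = 311/48.

311/48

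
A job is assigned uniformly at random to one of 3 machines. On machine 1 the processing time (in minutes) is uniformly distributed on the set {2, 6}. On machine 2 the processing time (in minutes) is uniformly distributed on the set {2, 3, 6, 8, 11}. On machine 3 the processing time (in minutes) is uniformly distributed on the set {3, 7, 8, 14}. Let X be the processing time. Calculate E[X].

E[X | machine 1] = (2+6)/2 = 4.
E[X | machine 2] = (2+3+6+8+11)/5 = 6.
E[X | machine 3] = (3+7+8+14)/4 = 8.
E[X] = (1/3)·(4) + (1/3)·(6) + (1/3)·(8) = 6.

6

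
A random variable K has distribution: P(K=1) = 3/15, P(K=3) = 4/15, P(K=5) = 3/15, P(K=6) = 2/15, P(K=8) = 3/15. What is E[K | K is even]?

36/5

P(K is even) = 1/3.
Σ over the event: 6·2/15 + 8·1/5 = 12/5.
E[K | K is even] = (12/5) / (1/3) = 36/5.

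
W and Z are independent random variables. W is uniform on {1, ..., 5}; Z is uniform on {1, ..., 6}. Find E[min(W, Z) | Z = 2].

Outcomes with Z = 2: (1,2), (2,2), (3,2), (4,2), (5,2), each with probability 1/30.
E[min(W, Z) | Z = 2] = (1 + 2 + 2 + 2 + 2) / 5 = 9/5.

9/5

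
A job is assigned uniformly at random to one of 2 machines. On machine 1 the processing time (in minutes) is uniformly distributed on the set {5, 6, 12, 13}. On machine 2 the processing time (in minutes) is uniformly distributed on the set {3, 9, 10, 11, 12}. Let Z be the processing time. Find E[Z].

9

E[Z | machine 1] = (5+6+12+13)/4 = 9.
E[Z | machine 2] = (3+9+10+11+12)/5 = 9.
E[Z] = (1/2)·(9) + (1/2)·(9) = 9.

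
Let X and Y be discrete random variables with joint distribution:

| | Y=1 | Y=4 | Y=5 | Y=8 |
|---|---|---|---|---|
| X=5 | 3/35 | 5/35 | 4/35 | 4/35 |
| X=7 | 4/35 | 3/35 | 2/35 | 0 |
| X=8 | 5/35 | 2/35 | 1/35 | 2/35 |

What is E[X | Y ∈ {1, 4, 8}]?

P(Y ∈ {1, 4, 8}) = 4/5.
Σ X·P over the event = 5·(3/35) + 5·(5/35) + 5·(4/35) + 7·(4/35) + 7·(3/35) + 8·(5/35) + 8·(2/35) + 8·(2/35) = 181/35.
E[X | Y ∈ {1, 4, 8}] = (181/35) / (4/5) = 181/28.

181/28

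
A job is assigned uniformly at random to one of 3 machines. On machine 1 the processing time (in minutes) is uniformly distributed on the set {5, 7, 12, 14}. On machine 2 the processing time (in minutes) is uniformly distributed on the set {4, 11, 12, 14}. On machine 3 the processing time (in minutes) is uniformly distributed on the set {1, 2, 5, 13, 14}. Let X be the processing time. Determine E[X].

E[X | machine 1] = (5+7+12+14)/4 = 19/2.
E[X | machine 2] = (4+11+12+14)/4 = 41/4.
E[X | machine 3] = (1+2+5+13+14)/5 = 7.
E[X] = (1/3)·(19/2) + (1/3)·(41/4) + (1/3)·(7) = 107/12.

107/12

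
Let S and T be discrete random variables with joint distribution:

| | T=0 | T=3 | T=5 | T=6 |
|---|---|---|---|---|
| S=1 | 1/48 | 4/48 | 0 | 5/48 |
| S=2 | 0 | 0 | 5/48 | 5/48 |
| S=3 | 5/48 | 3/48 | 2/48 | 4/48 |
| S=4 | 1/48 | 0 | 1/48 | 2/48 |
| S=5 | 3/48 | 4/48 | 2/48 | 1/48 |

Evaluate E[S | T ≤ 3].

P(T ≤ 3) = 7/16.
Summing S·P(S=x,T=y) over the conditioning event gives 17/12.
E[S | T ≤ 3] = (17/12) / (7/16) = 68/21.

68/21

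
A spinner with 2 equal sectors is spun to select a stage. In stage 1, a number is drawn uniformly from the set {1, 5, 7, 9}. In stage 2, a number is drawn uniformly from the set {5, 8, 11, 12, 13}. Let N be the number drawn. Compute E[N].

E[N | stage 1] = (1+5+7+9)/4 = 11/2.
E[N | stage 2] = (5+8+11+12+13)/5 = 49/5.
By the law of total expectation,
E[N] = (1/2)·(11/2) + (1/2)·(49/5) = 153/20.

153/20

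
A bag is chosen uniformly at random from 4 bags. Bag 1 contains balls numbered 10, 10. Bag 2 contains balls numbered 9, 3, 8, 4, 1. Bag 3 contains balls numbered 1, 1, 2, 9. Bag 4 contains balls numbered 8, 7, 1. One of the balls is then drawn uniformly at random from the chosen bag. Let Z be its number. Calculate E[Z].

E[Z | bag 1] = (10+10)/2 = 10.
E[Z | bag 2] = (9+3+8+4+1)/5 = 5.
E[Z | bag 3] = (1+1+2+9)/4 = 13/4.
E[Z | bag 4] = (8+7+1)/3 = 16/3.
By the law of total expectation,
E[Z] = (1/4)·(10) + (1/4)·(5) + (1/4)·(13/4) + (1/4)·(16/3) = 283/48.

283/48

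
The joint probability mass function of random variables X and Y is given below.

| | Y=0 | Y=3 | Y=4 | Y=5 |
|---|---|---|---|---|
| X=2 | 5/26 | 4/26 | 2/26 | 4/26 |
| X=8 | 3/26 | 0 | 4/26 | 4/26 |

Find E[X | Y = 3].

2

P(Y = 3) = 2/13.
Σ X·P over the event = 2·(4/26) = 4/13.
E[X | Y = 3] = (4/13) / (2/13) = 2.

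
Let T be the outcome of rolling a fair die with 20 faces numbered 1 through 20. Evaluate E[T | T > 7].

P(T > 7) = 13/20.
E[T | T > 7] = (91/10) / (13/20) = 14.

14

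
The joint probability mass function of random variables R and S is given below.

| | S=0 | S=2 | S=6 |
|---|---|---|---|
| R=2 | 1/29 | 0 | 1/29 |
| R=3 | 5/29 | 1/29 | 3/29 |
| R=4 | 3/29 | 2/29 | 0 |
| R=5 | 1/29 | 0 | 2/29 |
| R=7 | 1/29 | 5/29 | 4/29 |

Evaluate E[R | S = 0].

P(S = 0) = 11/29.
Σ R·P over the event = 2·(1/29) + 3·(5/29) + 4·(3/29) + 5·(1/29) + 7·(1/29) = 41/29.
E[R | S = 0] = (41/29) / (11/29) = 41/11.

41/11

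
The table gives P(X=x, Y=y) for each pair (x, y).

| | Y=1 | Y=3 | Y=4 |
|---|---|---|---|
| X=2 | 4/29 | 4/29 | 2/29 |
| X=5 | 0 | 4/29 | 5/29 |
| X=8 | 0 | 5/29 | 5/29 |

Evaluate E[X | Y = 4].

P(Y = 4) = 12/29.
Σ X·P over the event = 2·(2/29) + 5·(5/29) + 8·(5/29) = 69/29.
E[X | Y = 4] = (69/29) / (12/29) = 23/4.

23/4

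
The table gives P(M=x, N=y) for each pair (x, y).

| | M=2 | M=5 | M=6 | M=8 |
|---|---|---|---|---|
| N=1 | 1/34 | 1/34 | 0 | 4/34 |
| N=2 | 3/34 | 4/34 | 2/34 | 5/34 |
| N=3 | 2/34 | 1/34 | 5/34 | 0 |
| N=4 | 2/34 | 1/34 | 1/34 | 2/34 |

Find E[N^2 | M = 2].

63/8

P(M = 2) = 4/17.
Σ N^2·P over the event = 1·(1/34) + 4·(3/34) + 9·(2/34) + 16·(2/34) = 63/34.
E[N^2 | M = 2] = (63/34) / (4/17) = 63/8.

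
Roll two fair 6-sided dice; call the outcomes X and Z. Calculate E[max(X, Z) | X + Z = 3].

2

Outcomes with X + Z = 3: (1,2), (2,1), each with probability 1/36.
E[max(X, Z) | X + Z = 3] = (2 + 2) / 2 = 2.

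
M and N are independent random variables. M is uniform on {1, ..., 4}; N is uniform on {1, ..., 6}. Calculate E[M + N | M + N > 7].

Outcomes with M + N > 7: (2,6), (3,5), (3,6), (4,4), (4,5), (4,6), each with probability 1/24.
E[M + N | M + N > 7] = (8 + 8 + 9 + 8 + 9 + 10) / 6 = 26/3.

26/3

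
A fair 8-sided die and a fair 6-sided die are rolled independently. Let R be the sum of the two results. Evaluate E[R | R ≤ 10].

132/19

P(R ≤ 10) = 19/24.
E[R | R ≤ 10] = (11/2) / (19/24) = 132/19.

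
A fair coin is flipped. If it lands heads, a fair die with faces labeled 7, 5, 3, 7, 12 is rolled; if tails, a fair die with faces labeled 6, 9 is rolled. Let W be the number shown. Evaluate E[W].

E[W | heads] = (7+5+3+7+12)/5 = 34/5.
E[W | tails] = (6+9)/2 = 15/2.
By the law of total expectation,
E[W] = (1/2)·(34/5) + (1/2)·(15/2) = 143/20.

143/20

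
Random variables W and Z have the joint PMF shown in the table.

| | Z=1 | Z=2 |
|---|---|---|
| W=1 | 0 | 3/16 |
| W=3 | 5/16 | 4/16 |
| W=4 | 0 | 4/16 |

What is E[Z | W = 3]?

13/9

P(W = 3) = 9/16.
Σ Z·P over the event = 1·(5/16) + 2·(4/16) = 13/16.
E[Z | W = 3] = (13/16) / (9/16) = 13/9.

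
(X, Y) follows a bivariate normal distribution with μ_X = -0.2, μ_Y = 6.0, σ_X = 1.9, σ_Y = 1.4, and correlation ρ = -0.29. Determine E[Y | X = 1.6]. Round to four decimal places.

For a bivariate normal, E[Y | X=x] = μ_Y + ρ·(σ_Y/σ_X)·(x − μ_X).
E[Y | X=1.6] = 6.0 + (-0.29)·(1.4/1.9)·(1.6 − (-0.2)) = 6.0 + (-0.21368)·(1.8) = 5.6154.

5.6154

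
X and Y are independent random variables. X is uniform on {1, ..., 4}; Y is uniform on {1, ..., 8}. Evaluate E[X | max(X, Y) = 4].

22/7

P(max(X, Y) = 4) = 7/32.
Summing X·P(x,y) over outcomes with max(X, Y) = 4 gives 11/16.
E[X | max(X, Y) = 4] = (11/16) / (7/32) = 22/7.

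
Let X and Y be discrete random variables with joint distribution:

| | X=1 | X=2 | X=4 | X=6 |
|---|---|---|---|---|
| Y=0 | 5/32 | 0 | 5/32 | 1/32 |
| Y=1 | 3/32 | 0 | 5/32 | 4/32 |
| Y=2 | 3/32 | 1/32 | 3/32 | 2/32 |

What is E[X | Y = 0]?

P(Y = 0) = 11/32.
Σ X·P over the event = 1·(5/32) + 4·(5/32) + 6·(1/32) = 31/32.
E[X | Y = 0] = (31/32) / (11/32) = 31/11.

31/11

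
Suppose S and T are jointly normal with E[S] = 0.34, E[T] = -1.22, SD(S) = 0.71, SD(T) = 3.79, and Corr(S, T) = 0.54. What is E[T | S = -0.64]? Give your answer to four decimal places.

-4.0449

For a bivariate normal, E[T | S=x] = μ_T + ρ·(σ_T/σ_S)·(x − μ_S).
E[T | S=-0.64] = -1.22 + (0.54)·(3.79/0.71)·(-0.64 − (0.34)) = -1.22 + (2.8825)·(-0.98) = -4.0449.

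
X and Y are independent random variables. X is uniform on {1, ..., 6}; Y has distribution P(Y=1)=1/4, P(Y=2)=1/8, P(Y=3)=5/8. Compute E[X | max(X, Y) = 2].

7/4

P(max(X, Y) = 2) = 1/12.
Summing X·P(x,y) over outcomes with max(X, Y) = 2 gives 7/48.
E[X | max(X, Y) = 2] = (7/48) / (1/12) = 7/4.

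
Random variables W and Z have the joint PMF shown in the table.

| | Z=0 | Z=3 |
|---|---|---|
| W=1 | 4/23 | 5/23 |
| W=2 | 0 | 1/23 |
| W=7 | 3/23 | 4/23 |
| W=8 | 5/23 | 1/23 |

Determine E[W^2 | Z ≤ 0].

157/4

P(Z ≤ 0) = 12/23.
Σ W^2·P over the event = 1·(4/23) + 49·(3/23) + 64·(5/23) = 471/23.
E[W^2 | Z ≤ 0] = (471/23) / (12/23) = 157/4.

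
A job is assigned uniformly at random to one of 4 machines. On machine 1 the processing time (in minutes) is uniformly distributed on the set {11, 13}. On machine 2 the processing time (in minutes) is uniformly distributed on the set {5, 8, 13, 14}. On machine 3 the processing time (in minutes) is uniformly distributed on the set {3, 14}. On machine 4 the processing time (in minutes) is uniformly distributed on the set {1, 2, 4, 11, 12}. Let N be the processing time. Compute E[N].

73/8

E[N | machine 1] = (11+13)/2 = 12.
E[N | machine 2] = (5+8+13+14)/4 = 10.
E[N | machine 3] = (3+14)/2 = 17/2.
E[N | machine 4] = (1+2+4+11+12)/5 = 6.
By the law of total expectation,
E[N] = (1/4)·(12) + (1/4)·(10) + (1/4)·(17/2) + (1/4)·(6) = 73/8.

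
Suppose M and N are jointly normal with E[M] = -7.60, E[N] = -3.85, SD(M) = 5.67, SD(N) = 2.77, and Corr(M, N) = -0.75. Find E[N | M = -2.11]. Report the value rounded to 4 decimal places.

-5.8615

The regression of N on M has slope ρ·σ_N/σ_M and passes through (μ_M, μ_N).
E[N | M=-2.11] = -3.85 + (-0.75)·(2.77/5.67)·(-2.11 − (-7.60)) = -3.85 + (-0.3664)·(5.49) = -5.8615.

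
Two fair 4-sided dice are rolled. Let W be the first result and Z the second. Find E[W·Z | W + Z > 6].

40/3

Outcomes with W + Z > 6: (3,4), (4,3), (4,4), each with probability 1/16.
E[W·Z | W + Z > 6] = (12 + 12 + 16) / 3 = 40/3.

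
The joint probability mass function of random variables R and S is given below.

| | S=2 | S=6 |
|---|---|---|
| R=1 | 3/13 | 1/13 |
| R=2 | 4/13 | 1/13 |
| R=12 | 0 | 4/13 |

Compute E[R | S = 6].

P(S = 6) = 6/13.
Σ R·P over the event = 1·(1/13) + 2·(1/13) + 12·(4/13) = 51/13.
E[R | S = 6] = (51/13) / (6/13) = 17/2.

17/2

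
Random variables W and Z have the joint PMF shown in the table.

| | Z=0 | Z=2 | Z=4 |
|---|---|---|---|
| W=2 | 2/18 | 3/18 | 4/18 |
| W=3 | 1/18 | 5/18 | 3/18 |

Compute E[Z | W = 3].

22/9

P(W = 3) = 1/2.
Σ Z·P over the event = 0·(1/18) + 2·(5/18) + 4·(3/18) = 11/9.
E[Z | W = 3] = (11/9) / (1/2) = 22/9.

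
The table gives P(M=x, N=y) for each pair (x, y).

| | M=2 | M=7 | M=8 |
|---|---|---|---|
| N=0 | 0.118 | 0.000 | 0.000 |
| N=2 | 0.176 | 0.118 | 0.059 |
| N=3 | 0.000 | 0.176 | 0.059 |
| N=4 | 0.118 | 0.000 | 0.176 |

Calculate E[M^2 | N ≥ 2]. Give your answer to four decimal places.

P(N ≥ 2) = 0.882.
Σ M^2·P over the event = 4·(0.176) + 4·(0.118) + 49·(0.118) + 49·(0.176) + 64·(0.059) + 64·(0.059) + 64·(0.176) = 34.398.
E[M^2 | N ≥ 2] = (34.398) / (0.882) = 39.0000.

39.0000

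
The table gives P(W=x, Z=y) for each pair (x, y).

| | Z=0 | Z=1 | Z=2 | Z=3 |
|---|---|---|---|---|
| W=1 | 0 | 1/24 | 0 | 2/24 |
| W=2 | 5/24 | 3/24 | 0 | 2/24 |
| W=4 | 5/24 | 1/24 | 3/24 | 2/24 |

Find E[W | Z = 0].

P(Z = 0) = 5/12.
Σ W·P over the event = 2·(5/24) + 4·(5/24) = 5/4.
E[W | Z = 0] = (5/4) / (5/12) = 3.

3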